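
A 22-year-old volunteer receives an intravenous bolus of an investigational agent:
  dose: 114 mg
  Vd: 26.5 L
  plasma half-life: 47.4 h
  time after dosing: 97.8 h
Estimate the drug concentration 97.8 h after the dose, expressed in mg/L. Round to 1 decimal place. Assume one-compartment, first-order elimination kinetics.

C₀ = Dose / Vd = 114.0 / 26.5 = 4.302 mg/L
k = ln2 / t½ = 0.693147 / 47.4 = 0.01462 h⁻¹
C = C₀ · e^(−k·t) = 4.302 × e^(−0.01462 × 97.8)
  = 4.302 × 0.2393 = 1.029 mg/L

1.0 mg/L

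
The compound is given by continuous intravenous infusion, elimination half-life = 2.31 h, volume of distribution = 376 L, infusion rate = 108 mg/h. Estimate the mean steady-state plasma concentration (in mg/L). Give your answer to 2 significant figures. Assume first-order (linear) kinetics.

k = ln2 / t½ = 0.693147 / 2.31 = 0.3001 h⁻¹
CL = k × Vd = 0.3001 × 376 = 112.8 L/h
At steady state Css = R₀ / CL = 108 / 112.8 = 0.9574 mg/L

0.96 mg/L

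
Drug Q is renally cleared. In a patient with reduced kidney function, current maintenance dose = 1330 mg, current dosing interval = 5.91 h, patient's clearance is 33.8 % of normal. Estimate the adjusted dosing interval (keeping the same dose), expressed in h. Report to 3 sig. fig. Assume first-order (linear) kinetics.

17.5 h

To keep the same average steady-state level, dosing rate must scale with clearance.
CL ratio = 33.8 / 100 = 0.3380
New interval (same dose) = 5.91 / 0.3380 = 17.49 h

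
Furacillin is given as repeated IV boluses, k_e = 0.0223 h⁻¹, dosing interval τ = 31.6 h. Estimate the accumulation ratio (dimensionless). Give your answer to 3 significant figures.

e^(−kτ) = e^(−0.02230 × 31.6) = 0.4943
Accumulation ratio R = 1 / (1 − e^(−kτ)) = 1 / (1 − 0.4943) = 1.977

1.98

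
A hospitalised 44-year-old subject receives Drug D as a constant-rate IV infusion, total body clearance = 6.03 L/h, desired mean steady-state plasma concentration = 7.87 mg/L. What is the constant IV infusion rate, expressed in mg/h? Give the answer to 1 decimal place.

At steady state, infusion rate R₀ = Css × CL = 7.87 × 6.030 = 47.46 mg/h

47.5 mg/h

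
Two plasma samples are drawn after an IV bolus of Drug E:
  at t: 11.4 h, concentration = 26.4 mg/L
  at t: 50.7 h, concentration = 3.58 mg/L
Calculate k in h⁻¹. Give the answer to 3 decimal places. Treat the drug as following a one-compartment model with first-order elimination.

k = ln(C₁/C₂) / (t₂ − t₁) = ln(26.4/3.58) / (50.7 − 11.4)
  = 1.998 / 39.30 = 0.05084 h⁻¹

0.051 h⁻¹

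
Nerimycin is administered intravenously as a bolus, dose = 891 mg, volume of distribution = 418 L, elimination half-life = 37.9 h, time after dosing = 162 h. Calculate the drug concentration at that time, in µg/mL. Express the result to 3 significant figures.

C₀ = Dose / Vd = 891.0 / 418 = 2.132 mg/L
k = ln2 / t½ = 0.693147 / 37.9 = 0.01829 h⁻¹
C = C₀ · e^(−k·t) = 2.132 × e^(−0.01829 × 162)
  = 2.132 × 0.05166 = 0.1101 mg/L
(0.1101 mg/L = 0.1101 µg/mL)

0.110 µg/mL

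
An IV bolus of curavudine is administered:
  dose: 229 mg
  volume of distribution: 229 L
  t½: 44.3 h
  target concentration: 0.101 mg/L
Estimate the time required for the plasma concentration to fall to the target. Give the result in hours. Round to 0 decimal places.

147 h

C₀ = Dose / Vd = 229.0 / 229 = 1.000 mg/L
k = ln2 / t½ = 0.693147 / 44.3 = 0.01565 h⁻¹
t = ln(C₀ / C) / k = ln(1.000 / 0.101) / 0.01565
  = ln(9.901) / 0.01565 = 2.293 / 0.01565 = 146.5 h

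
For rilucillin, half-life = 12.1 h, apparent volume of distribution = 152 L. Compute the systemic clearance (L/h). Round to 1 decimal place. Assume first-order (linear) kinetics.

k = ln2 / t½ = 0.693147 / 12.1 = 0.05728 h⁻¹
CL = k × Vd = 0.05728 × 152 = 8.707 L/h

8.7 L/h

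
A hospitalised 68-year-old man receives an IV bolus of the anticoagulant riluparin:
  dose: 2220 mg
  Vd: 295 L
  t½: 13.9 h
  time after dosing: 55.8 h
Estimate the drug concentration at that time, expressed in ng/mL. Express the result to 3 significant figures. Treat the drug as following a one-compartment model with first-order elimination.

C₀ = Dose / Vd = 2220 / 295 = 7.525 mg/L
k = ln2 / t½ = 0.693147 / 13.9 = 0.04987 h⁻¹
C = C₀ · e^(−k·t) = 7.525 × e^(−0.04987 × 55.8)
  = 7.525 × 0.06187 = 0.4656 mg/L
Convert: 0.4656 mg/L × 1000 = 465.6 ng/mL

466 ng/mL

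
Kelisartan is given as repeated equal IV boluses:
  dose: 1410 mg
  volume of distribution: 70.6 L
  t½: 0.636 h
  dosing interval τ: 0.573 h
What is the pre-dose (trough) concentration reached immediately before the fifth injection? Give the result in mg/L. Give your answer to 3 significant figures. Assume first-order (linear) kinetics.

C₀ per dose = Dose / Vd = 1410 / 70.6 = 19.97 mg/L
k = ln2 / t½ = 0.693147 / 0.636 = 1.090 h⁻¹
Fraction remaining after one interval: r = e^(−kτ) = e^(−1.090 × 0.573) = 0.5355
Before dose 5, 4 doses have been given (aged 1τ, 2τ, 3τ, 4τ).
C_trough = C₀ × (r + r² + … + r^4) = C₀ × r(1−r^4)/(1−r)
        = 19.97 × 0.5355 × (1 − 0.08223) / (1 − 0.5355) = 21.13 mg/L

21.1 mg/L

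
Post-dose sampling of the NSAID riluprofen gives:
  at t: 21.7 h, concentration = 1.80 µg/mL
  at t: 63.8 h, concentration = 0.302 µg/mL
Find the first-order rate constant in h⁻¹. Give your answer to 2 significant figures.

0.042 h⁻¹

k = ln(C₁/C₂) / (t₂ − t₁) = ln(1.80/0.302) / (63.8 − 21.7)
  = 1.785 / 42.10 = 0.04240 h⁻¹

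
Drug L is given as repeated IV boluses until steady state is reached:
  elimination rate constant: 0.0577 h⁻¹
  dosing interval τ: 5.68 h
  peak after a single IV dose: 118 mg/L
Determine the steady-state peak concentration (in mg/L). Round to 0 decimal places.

422 mg/L

e^(−kτ) = e^(−0.05770 × 5.68) = 0.7206
Accumulation ratio R = 1 / (1 − e^(−kτ)) = 1 / (1 − 0.7206) = 3.579
Steady-state peak = C₀ × R = 118 × 3.579 = 422.3 mg/L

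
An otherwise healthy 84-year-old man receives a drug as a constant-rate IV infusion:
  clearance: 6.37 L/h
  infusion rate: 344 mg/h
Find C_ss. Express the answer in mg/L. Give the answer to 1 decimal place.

54.0 mg/L

At steady state Css = R₀ / CL = 344 / 6.370 = 54.00 mg/L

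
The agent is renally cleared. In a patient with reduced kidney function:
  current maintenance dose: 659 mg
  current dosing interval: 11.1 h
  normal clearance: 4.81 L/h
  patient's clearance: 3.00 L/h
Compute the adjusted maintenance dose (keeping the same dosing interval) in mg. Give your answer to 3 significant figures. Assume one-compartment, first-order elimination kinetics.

To keep the same average steady-state level, dosing rate must scale with clearance.
CL ratio = 3.00 / 4.81 = 0.6237
New dose (same interval) = 659 × 0.6237 = 411.0 mg

411 mg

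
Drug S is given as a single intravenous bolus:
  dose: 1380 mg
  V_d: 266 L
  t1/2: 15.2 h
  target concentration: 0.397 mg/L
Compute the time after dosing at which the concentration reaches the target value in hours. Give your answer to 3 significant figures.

56.4 h

C₀ = Dose / Vd = 1380 / 266 = 5.188 mg/L
k = ln2 / t½ = 0.693147 / 15.2 = 0.04560 h⁻¹
t = ln(C₀ / C) / k = ln(5.188 / 0.397) / 0.04560
  = ln(13.07) / 0.04560 = 2.570 / 0.04560 = 56.36 h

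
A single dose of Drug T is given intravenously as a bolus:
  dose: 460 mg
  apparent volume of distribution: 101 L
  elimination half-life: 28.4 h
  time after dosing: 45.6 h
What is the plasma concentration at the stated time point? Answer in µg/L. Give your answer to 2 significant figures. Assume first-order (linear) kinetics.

1500 µg/L

C₀ = Dose / Vd = 460.0 / 101 = 4.554 mg/L
k = ln2 / t½ = 0.693147 / 28.4 = 0.02441 h⁻¹
C = C₀ · e^(−k·t) = 4.554 × e^(−0.02441 × 45.6)
  = 4.554 × 0.3285 = 1.496 mg/L
Convert: 1.496 mg/L × 1000 = 1496 µg/L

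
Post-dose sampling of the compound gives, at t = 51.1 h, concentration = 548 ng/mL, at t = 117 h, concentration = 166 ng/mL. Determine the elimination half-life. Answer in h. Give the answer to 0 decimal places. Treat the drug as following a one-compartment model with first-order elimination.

k = ln(C₁/C₂) / (t₂ − t₁) = ln(548/166) / (117 − 51.1)
  = 1.194 / 65.90 = 0.01812 h⁻¹
t½ = ln2 / k = 0.693147 / 0.01812 = 38.25 h

38 h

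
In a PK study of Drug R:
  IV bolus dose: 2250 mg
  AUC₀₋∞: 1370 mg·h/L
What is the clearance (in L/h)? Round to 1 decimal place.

CL = Dose / AUC = 2250 / 1370 = 1.642 L/h

1.6 L/h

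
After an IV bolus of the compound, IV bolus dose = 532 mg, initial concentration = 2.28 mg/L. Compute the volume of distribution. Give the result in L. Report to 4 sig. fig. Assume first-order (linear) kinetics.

Vd = Dose / C₀ = 532.0 / 2.28 = 233.3 L

233.3 L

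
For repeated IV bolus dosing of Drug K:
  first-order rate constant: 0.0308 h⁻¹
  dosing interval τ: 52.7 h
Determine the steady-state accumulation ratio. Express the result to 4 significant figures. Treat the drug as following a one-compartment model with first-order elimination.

1.246

e^(−kτ) = e^(−0.03080 × 52.7) = 0.1973
Accumulation ratio R = 1 / (1 − e^(−kτ)) = 1 / (1 − 0.1973) = 1.246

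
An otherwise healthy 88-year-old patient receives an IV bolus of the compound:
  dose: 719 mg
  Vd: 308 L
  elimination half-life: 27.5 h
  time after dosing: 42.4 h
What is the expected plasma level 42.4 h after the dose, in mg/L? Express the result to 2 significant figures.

C₀ = Dose / Vd = 719.0 / 308 = 2.334 mg/L
k = ln2 / t½ = 0.693147 / 27.5 = 0.02521 h⁻¹
C = C₀ · e^(−k·t) = 2.334 × e^(−0.02521 × 42.4)
  = 2.334 × 0.3434 = 0.8015 mg/L

0.80 mg/L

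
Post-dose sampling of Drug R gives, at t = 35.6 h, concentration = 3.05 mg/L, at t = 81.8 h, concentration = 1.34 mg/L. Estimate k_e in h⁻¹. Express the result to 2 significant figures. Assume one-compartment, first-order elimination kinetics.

0.018 h⁻¹

k = ln(C₁/C₂) / (t₂ − t₁) = ln(3.05/1.34) / (81.8 − 35.6)
  = 0.8225 / 46.20 = 0.01780 h⁻¹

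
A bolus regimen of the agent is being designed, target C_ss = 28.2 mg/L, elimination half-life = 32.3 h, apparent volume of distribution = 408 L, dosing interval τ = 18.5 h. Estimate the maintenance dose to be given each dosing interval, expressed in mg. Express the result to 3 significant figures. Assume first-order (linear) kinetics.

4570 mg

k = ln2 / t½ = 0.693147 / 32.3 = 0.02146 h⁻¹
CL = k × Vd = 0.02146 × 408 = 8.756 L/h
At steady state, Dose/τ = Css × CL.
Dose = Css × CL × τ = 28.2 × 8.756 × 18.5 = 4568 mg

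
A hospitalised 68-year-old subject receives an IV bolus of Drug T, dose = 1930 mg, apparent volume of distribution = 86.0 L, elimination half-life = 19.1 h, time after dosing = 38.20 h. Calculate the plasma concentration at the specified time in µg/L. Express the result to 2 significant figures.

5600 µg/L

C₀ = Dose / Vd = 1930 / 86.0 = 22.44 mg/L
k = ln2 / t½ = 0.693147 / 19.1 = 0.03629 h⁻¹
t / t½ = 38.20 / 19.1 = 2 half-lives
C = C₀ × (1/2)^2 = 22.44 × 0.2500 = 5.610 mg/L
Convert: 5.610 mg/L × 1000 = 5610 µg/L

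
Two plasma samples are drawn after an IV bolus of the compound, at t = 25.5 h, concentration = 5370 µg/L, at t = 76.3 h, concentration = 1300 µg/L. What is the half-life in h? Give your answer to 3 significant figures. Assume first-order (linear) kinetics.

k = ln(C₁/C₂) / (t₂ − t₁) = ln(5370/1300) / (76.3 − 25.5)
  = 1.418 / 50.80 = 0.02791 h⁻¹
t½ = ln2 / k = 0.693147 / 0.02791 = 24.84 h

24.8 h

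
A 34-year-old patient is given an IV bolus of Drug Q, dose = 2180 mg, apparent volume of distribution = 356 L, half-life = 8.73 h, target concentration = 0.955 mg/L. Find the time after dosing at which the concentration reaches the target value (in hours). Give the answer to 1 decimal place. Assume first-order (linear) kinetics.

23.4 h

C₀ = Dose / Vd = 2180 / 356 = 6.124 mg/L
k = ln2 / t½ = 0.693147 / 8.73 = 0.07940 h⁻¹
t = ln(C₀ / C) / k = ln(6.124 / 0.955) / 0.07940
  = ln(6.413) / 0.07940 = 1.858 / 0.07940 = 23.40 h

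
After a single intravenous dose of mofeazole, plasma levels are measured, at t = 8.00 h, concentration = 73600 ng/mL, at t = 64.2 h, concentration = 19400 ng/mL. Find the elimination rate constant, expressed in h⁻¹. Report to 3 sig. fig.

k = ln(C₁/C₂) / (t₂ − t₁) = ln(73600/19400) / (64.2 − 8.00)
  = 1.333 / 56.20 = 0.02372 h⁻¹

0.0237 h⁻¹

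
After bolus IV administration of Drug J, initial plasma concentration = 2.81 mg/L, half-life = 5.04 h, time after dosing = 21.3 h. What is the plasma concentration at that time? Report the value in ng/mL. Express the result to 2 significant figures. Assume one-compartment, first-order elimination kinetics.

k = ln2 / t½ = 0.693147 / 5.04 = 0.1375 h⁻¹
C = C₀ · e^(−k·t) = 2.810 × e^(−0.1375 × 21.3)
  = 2.810 × 0.05346 = 0.1502 mg/L
Convert: 0.1502 mg/L × 1000 = 150.2 ng/mL

150 ng/mL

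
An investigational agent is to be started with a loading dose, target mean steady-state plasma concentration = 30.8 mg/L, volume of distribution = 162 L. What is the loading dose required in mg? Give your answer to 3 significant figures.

4990 mg

LD = Css × Vd = 30.8 × 162 = 4990 mg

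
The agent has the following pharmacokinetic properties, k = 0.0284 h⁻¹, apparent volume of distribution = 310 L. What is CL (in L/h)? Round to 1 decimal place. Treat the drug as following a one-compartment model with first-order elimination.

CL = k × Vd = 0.0284 × 310 = 8.804 L/h

8.8 L/h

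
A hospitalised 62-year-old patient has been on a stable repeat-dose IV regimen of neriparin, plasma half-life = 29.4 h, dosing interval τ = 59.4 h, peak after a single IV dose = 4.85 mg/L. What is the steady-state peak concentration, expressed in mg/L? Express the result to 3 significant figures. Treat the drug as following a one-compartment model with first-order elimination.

6.44 mg/L

k = ln2 / t½ = 0.693147 / 29.4 = 0.02358 h⁻¹
e^(−kτ) = e^(−0.02358 × 59.4) = 0.2464
Accumulation ratio R = 1 / (1 − e^(−kτ)) = 1 / (1 − 0.2464) = 1.327
Steady-state peak = C₀ × R = 4.85 × 1.327 = 6.436 mg/L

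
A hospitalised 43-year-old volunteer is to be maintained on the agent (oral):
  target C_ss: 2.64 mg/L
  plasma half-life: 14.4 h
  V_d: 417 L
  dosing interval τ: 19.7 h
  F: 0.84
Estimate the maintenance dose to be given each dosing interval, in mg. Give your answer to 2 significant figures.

k = ln2 / t½ = 0.693147 / 14.4 = 0.04814 h⁻¹
CL = k × Vd = 0.04814 × 417 = 20.07 L/h
At steady state, F × (Dose/τ) = Css × CL.
Dose = Css × CL × τ / F = 2.64 × 20.07 × 19.7 / 0.84 = 1243 mg

1200 mg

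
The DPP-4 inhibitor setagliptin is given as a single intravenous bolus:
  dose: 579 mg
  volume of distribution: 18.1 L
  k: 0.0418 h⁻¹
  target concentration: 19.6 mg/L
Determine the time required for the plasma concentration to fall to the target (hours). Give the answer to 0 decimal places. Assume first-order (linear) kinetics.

C₀ = Dose / Vd = 579.0 / 18.1 = 31.99 mg/L
t = ln(C₀ / C) / k = ln(31.99 / 19.6) / 0.04180
  = ln(1.632) / 0.04180 = 0.4898 / 0.04180 = 11.72 h

12 h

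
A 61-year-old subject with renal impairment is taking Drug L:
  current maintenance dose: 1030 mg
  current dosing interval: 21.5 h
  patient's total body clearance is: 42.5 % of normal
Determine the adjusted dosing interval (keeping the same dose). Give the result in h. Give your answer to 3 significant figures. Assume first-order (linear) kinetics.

To keep the same average steady-state level, dosing rate must scale with clearance.
CL ratio = 42.5 / 100 = 0.4250
New interval (same dose) = 21.5 / 0.4250 = 50.59 h

50.6 h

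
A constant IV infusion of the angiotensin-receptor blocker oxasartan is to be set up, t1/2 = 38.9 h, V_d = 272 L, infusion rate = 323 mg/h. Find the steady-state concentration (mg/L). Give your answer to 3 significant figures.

k = ln2 / t½ = 0.693147 / 38.9 = 0.01782 h⁻¹
CL = k × Vd = 0.01782 × 272 = 4.847 L/h
At steady state Css = R₀ / CL = 323 / 4.847 = 66.64 mg/L

66.6 mg/L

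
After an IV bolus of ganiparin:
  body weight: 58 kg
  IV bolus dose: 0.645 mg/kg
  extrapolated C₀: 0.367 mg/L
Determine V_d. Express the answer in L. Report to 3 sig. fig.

102 L

Dose = 0.645 × 58 = 37.41 mg
Vd = Dose / C₀ = 37.41 / 0.367 = 101.9 L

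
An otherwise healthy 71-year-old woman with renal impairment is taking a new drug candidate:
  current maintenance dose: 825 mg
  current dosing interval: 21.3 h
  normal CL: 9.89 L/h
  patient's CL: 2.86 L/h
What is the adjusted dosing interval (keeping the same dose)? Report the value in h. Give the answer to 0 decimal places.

To keep the same average steady-state level, dosing rate must scale with clearance.
CL ratio = 2.86 / 9.89 = 0.2892
New interval (same dose) = 21.3 / 0.2892 = 73.65 h

74 h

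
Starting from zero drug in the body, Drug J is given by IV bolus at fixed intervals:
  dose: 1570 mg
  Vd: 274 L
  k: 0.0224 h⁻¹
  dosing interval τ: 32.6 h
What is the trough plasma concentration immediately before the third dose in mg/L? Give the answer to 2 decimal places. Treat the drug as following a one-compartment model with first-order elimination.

4.09 mg/L

C₀ per dose = Dose / Vd = 1570 / 274 = 5.730 mg/L
Fraction remaining after one interval: r = e^(−kτ) = e^(−0.02240 × 32.6) = 0.4818
Before dose 3, 2 doses have been given (aged 1τ, 2τ).
C_trough = C₀ × (r + r²) = 5.730 × (0.4818 + 0.2321) = 4.091 mg/L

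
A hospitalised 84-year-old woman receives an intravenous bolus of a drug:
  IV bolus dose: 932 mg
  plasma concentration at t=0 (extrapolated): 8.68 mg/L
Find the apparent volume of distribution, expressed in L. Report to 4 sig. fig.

107.4 L

Vd = Dose / C₀ = 932.0 / 8.68 = 107.4 L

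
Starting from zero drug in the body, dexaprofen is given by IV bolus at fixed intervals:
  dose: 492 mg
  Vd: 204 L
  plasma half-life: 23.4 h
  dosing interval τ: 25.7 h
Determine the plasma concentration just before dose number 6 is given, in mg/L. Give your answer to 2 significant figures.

C₀ per dose = Dose / Vd = 492 / 204 = 2.412 mg/L
k = ln2 / t½ = 0.693147 / 23.4 = 0.02962 h⁻¹
Fraction remaining after one interval: r = e^(−kτ) = e^(−0.02962 × 25.7) = 0.4671
Before dose 6, 5 doses have been given (aged 1τ, 2τ, 3τ, 4τ, 5τ).
C_trough = C₀ × (r + r² + … + r^5) = C₀ × r(1−r^5)/(1−r)
        = 2.412 × 0.4671 × (1 − 0.02224) / (1 − 0.4671) = 2.067 mg/L

2.1 mg/L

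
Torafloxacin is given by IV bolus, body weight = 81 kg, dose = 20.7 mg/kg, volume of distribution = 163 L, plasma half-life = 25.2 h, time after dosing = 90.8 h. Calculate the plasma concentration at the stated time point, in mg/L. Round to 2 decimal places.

Total dose = 20.7 × 81 = 1677 mg
C₀ = Dose / Vd = 1677 / 163 = 10.29 mg/L
k = ln2 / t½ = 0.693147 / 25.2 = 0.02751 h⁻¹
C = C₀ · e^(−k·t) = 10.29 × e^(−0.02751 × 90.8)
  = 10.29 × 0.08226 = 0.8465 mg/L

0.85 mg/L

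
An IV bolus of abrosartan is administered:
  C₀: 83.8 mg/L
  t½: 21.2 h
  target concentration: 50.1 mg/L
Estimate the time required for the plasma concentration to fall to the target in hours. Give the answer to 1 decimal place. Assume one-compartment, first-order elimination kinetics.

k = ln2 / t½ = 0.693147 / 21.2 = 0.03270 h⁻¹
t = ln(C₀ / C) / k = ln(83.80 / 50.1) / 0.03270
  = ln(1.673) / 0.03270 = 0.5146 / 0.03270 = 15.74 h

15.7 h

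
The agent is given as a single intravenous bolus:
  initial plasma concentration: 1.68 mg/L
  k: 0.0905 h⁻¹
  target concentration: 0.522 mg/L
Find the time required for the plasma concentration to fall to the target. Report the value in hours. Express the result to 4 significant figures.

12.92 h

t = ln(C₀ / C) / k = ln(1.680 / 0.522) / 0.09050
  = ln(3.218) / 0.09050 = 1.169 / 0.09050 = 12.92 h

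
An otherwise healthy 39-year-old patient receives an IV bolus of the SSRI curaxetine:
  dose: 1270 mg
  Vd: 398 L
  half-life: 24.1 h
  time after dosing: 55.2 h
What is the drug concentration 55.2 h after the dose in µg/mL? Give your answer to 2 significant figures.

C₀ = Dose / Vd = 1270 / 398 = 3.191 mg/L
k = ln2 / t½ = 0.693147 / 24.1 = 0.02876 h⁻¹
C = C₀ · e^(−k·t) = 3.191 × e^(−0.02876 × 55.2)
  = 3.191 × 0.2044 = 0.6522 mg/L
(0.6522 mg/L = 0.6522 µg/mL)

0.65 µg/mL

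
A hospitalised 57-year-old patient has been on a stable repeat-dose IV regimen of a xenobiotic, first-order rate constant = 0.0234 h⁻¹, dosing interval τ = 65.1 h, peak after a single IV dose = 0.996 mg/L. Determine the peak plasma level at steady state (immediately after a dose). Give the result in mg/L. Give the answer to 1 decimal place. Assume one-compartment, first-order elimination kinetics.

1.3 mg/L

e^(−kτ) = e^(−0.02340 × 65.1) = 0.2180
Accumulation ratio R = 1 / (1 − e^(−kτ)) = 1 / (1 − 0.2180) = 1.279
Steady-state peak = C₀ × R = 0.996 × 1.279 = 1.274 mg/L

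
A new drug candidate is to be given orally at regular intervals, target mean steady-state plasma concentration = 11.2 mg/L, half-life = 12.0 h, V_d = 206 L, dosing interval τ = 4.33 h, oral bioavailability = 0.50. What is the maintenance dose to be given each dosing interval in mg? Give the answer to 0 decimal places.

1154 mg

k = ln2 / t½ = 0.693147 / 12.0 = 0.05776 h⁻¹
CL = k × Vd = 0.05776 × 206 = 11.90 L/h
At steady state, F × (Dose/τ) = Css × CL.
Dose = Css × CL × τ / F = 11.2 × 11.90 × 4.33 / 0.50 = 1154 mg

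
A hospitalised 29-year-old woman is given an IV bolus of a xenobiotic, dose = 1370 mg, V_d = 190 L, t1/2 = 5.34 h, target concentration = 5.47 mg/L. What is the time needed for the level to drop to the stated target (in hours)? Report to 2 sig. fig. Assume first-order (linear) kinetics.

C₀ = Dose / Vd = 1370 / 190 = 7.211 mg/L
k = ln2 / t½ = 0.693147 / 5.34 = 0.1298 h⁻¹
t = ln(C₀ / C) / k = ln(7.211 / 5.47) / 0.1298
  = ln(1.318) / 0.1298 = 0.2761 / 0.1298 = 2.127 h

2.1 h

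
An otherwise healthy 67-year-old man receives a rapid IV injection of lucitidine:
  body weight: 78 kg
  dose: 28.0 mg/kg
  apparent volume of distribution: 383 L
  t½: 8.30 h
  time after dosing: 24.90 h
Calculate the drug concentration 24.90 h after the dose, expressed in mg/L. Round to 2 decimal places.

Total dose = 28.0 × 78 = 2184 mg
C₀ = Dose / Vd = 2184 / 383 = 5.702 mg/L
k = ln2 / t½ = 0.693147 / 8.30 = 0.08351 h⁻¹
t / t½ = 24.90 / 8.30 = 3 half-lives
C = C₀ × (1/2)^3 = 5.702 × 0.1250 = 0.7128 mg/L

0.71 mg/L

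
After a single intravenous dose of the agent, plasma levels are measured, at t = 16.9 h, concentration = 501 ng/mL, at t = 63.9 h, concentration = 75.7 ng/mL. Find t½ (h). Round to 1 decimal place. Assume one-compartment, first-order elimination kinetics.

k = ln(C₁/C₂) / (t₂ − t₁) = ln(501/75.7) / (63.9 − 16.9)
  = 1.890 / 47.00 = 0.04021 h⁻¹
t½ = ln2 / k = 0.693147 / 0.04021 = 17.24 h

17.2 h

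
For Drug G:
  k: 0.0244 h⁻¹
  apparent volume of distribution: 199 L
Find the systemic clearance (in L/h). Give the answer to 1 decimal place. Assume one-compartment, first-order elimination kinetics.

4.9 L/h

CL = k × Vd = 0.0244 × 199 = 4.856 L/h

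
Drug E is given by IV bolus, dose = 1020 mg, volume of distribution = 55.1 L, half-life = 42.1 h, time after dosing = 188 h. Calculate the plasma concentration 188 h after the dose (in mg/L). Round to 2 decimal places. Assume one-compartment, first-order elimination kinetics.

C₀ = Dose / Vd = 1020 / 55.1 = 18.51 mg/L
k = ln2 / t½ = 0.693147 / 42.1 = 0.01646 h⁻¹
C = C₀ · e^(−k·t) = 18.51 × e^(−0.01646 × 188)
  = 18.51 × 0.04530 = 0.8385 mg/L

0.84 mg/L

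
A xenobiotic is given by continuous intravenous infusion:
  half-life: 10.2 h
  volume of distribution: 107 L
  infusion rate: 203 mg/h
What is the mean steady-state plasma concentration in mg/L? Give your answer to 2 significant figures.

k = ln2 / t½ = 0.693147 / 10.2 = 0.06796 h⁻¹
CL = k × Vd = 0.06796 × 107 = 7.272 L/h
At steady state Css = R₀ / CL = 203 / 7.272 = 27.92 mg/L

28 mg/L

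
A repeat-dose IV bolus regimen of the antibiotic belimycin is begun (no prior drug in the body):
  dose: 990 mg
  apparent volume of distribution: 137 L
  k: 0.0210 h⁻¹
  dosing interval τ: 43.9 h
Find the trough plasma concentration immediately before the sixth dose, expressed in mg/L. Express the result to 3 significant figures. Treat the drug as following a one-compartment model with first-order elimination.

4.73 mg/L

C₀ per dose = Dose / Vd = 990 / 137 = 7.226 mg/L
Fraction remaining after one interval: r = e^(−kτ) = e^(−0.02100 × 43.9) = 0.3978
Before dose 6, 5 doses have been given (aged 1τ, 2τ, 3τ, 4τ, 5τ).
C_trough = C₀ × (r + r² + … + r^5) = C₀ × r(1−r^5)/(1−r)
        = 7.226 × 0.3978 × (1 − 0.009961) / (1 − 0.3978) = 4.726 mg/L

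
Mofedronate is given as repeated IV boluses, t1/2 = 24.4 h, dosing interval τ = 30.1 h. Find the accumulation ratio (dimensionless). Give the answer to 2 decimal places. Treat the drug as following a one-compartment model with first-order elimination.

1.74

k = ln2 / t½ = 0.693147 / 24.4 = 0.02841 h⁻¹
e^(−kτ) = e^(−0.02841 × 30.1) = 0.4252
Accumulation ratio R = 1 / (1 − e^(−kτ)) = 1 / (1 − 0.4252) = 1.740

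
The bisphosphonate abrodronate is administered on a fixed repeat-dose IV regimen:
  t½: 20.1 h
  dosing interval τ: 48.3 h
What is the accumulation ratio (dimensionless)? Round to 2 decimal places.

1.23

k = ln2 / t½ = 0.693147 / 20.1 = 0.03448 h⁻¹
e^(−kτ) = e^(−0.03448 × 48.3) = 0.1891
Accumulation ratio R = 1 / (1 − e^(−kτ)) = 1 / (1 − 0.1891) = 1.233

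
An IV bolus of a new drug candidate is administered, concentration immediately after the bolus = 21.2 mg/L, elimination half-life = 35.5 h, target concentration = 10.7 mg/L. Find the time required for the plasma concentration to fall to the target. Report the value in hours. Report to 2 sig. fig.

35 h

k = ln2 / t½ = 0.693147 / 35.5 = 0.01953 h⁻¹
t = ln(C₀ / C) / k = ln(21.20 / 10.7) / 0.01953
  = ln(1.981) / 0.01953 = 0.6836 / 0.01953 = 35.00 h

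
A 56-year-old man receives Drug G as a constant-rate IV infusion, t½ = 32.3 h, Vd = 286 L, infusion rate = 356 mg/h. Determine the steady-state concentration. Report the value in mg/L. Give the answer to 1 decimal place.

58.0 mg/L

k = ln2 / t½ = 0.693147 / 32.3 = 0.02146 h⁻¹
CL = k × Vd = 0.02146 × 286 = 6.138 L/h
At steady state Css = R₀ / CL = 356 / 6.138 = 58.00 mg/L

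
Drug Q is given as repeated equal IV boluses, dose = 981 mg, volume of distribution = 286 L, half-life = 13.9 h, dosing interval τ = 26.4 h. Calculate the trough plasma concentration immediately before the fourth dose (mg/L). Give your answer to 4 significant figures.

1.232 mg/L

C₀ per dose = Dose / Vd = 981 / 286 = 3.430 mg/L
k = ln2 / t½ = 0.693147 / 13.9 = 0.04987 h⁻¹
Fraction remaining after one interval: r = e^(−kτ) = e^(−0.04987 × 26.4) = 0.2681
Before dose 4, 3 doses have been given (aged 1τ, 2τ, 3τ).
C_trough = C₀ × (r + r² + … + r^3) = C₀ × r(1−r^3)/(1−r)
        = 3.430 × 0.2681 × (1 − 0.01927) / (1 − 0.2681) = 1.232 mg/L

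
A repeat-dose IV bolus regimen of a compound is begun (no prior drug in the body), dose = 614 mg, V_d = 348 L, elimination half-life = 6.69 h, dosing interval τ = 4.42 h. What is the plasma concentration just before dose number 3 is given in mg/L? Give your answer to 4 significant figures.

1.822 mg/L

C₀ per dose = Dose / Vd = 614 / 348 = 1.764 mg/L
k = ln2 / t½ = 0.693147 / 6.69 = 0.1036 h⁻¹
Fraction remaining after one interval: r = e^(−kτ) = e^(−0.1036 × 4.42) = 0.6326
Before dose 3, 2 doses have been given (aged 1τ, 2τ).
C_trough = C₀ × (r + r²) = 1.764 × (0.6326 + 0.4002) = 1.822 mg/L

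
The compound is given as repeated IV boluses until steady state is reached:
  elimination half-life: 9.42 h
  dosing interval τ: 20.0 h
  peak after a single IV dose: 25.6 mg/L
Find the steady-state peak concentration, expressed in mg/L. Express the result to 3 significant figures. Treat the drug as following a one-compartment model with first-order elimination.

k = ln2 / t½ = 0.693147 / 9.42 = 0.07358 h⁻¹
e^(−kτ) = e^(−0.07358 × 20.0) = 0.2296
Accumulation ratio R = 1 / (1 − e^(−kτ)) = 1 / (1 − 0.2296) = 1.298
Steady-state peak = C₀ × R = 25.6 × 1.298 = 33.23 mg/L

33.2 mg/L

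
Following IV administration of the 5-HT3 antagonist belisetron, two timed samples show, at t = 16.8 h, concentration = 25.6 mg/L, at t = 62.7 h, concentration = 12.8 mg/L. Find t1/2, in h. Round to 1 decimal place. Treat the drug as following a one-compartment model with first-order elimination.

45.9 h

k = ln(C₁/C₂) / (t₂ − t₁) = ln(25.6/12.8) / (62.7 − 16.8)
  = 0.6931 / 45.90 = 0.01510 h⁻¹
t½ = ln2 / k = 0.693147 / 0.01510 = 45.90 h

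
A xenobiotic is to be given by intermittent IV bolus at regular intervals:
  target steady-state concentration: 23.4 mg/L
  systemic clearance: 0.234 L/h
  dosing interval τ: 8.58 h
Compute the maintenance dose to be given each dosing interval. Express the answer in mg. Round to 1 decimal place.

47.0 mg

At steady state, Dose/τ = Css × CL.
Dose = Css × CL × τ = 23.4 × 0.2340 × 8.58 = 46.98 mg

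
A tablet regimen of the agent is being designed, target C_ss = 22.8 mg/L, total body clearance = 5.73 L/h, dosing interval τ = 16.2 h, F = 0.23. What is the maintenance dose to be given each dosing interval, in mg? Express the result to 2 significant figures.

9200 mg

At steady state, F × (Dose/τ) = Css × CL.
Dose = Css × CL × τ / F = 22.8 × 5.730 × 16.2 / 0.23 = 9202 mg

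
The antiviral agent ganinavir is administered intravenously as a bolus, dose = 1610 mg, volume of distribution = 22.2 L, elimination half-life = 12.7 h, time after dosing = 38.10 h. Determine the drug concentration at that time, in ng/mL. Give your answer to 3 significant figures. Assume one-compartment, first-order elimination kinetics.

C₀ = Dose / Vd = 1610 / 22.2 = 72.52 mg/L
k = ln2 / t½ = 0.693147 / 12.7 = 0.05458 h⁻¹
t / t½ = 38.10 / 12.7 = 3 half-lives
C = C₀ × (1/2)^3 = 72.52 × 0.1250 = 9.065 mg/L
Convert: 9.065 mg/L × 1000 = 9065 ng/mL

9070 ng/mL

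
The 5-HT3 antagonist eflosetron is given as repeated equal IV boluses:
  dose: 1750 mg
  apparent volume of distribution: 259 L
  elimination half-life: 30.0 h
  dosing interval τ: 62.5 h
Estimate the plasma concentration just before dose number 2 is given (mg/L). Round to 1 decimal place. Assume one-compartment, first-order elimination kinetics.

1.6 mg/L

C₀ per dose = Dose / Vd = 1750 / 259 = 6.757 mg/L
k = ln2 / t½ = 0.693147 / 30.0 = 0.02310 h⁻¹
Fraction remaining after one interval: r = e^(−kτ) = e^(−0.02310 × 62.5) = 0.2360
Before dose 2, 1 dose has been given (aged 1τ).
C_trough = C₀ × r = 6.757 × 0.2360 = 1.595 mg/L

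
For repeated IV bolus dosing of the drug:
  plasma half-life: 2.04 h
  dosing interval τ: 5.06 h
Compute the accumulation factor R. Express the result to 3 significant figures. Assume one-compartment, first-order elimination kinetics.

k = ln2 / t½ = 0.693147 / 2.04 = 0.3398 h⁻¹
e^(−kτ) = e^(−0.3398 × 5.06) = 0.1792
Accumulation ratio R = 1 / (1 − e^(−kτ)) = 1 / (1 − 0.1792) = 1.218

1.22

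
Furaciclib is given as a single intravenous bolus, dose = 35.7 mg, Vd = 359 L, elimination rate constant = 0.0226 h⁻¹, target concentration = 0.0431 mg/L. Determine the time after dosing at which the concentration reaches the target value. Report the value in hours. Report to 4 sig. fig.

C₀ = Dose / Vd = 35.70 / 359 = 0.09944 mg/L
t = ln(C₀ / C) / k = ln(0.09944 / 0.0431) / 0.02260
  = ln(2.307) / 0.02260 = 0.8359 / 0.02260 = 36.99 h

36.99 h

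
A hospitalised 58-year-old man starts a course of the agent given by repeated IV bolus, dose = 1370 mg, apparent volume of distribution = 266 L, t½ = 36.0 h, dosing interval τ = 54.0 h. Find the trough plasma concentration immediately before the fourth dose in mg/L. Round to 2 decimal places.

C₀ per dose = Dose / Vd = 1370 / 266 = 5.150 mg/L
k = ln2 / t½ = 0.693147 / 36.0 = 0.01925 h⁻¹
Fraction remaining after one interval: r = e^(−kτ) = e^(−0.01925 × 54.0) = 0.3536
Before dose 4, 3 doses have been given (aged 1τ, 2τ, 3τ).
C_trough = C₀ × (r + r² + … + r^3) = C₀ × r(1−r^3)/(1−r)
        = 5.150 × 0.3536 × (1 − 0.04421) / (1 − 0.3536) = 2.693 mg/L

2.69 mg/L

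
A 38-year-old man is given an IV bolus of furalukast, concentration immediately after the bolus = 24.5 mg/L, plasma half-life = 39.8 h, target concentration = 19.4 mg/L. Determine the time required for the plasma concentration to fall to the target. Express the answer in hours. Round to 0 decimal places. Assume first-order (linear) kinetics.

k = ln2 / t½ = 0.693147 / 39.8 = 0.01742 h⁻¹
t = ln(C₀ / C) / k = ln(24.50 / 19.4) / 0.01742
  = ln(1.263) / 0.01742 = 0.2335 / 0.01742 = 13.40 h

13 h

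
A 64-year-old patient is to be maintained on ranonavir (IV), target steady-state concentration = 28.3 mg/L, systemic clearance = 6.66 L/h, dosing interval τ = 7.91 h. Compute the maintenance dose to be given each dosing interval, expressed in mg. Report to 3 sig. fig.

At steady state, Dose/τ = Css × CL.
Dose = Css × CL × τ = 28.3 × 6.660 × 7.91 = 1491 mg

1490 mg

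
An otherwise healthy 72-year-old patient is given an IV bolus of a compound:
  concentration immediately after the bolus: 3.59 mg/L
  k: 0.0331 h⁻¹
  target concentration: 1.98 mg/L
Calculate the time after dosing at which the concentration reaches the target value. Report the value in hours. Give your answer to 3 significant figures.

18.0 h

t = ln(C₀ / C) / k = ln(3.590 / 1.98) / 0.03310
  = ln(1.813) / 0.03310 = 0.5950 / 0.03310 = 17.98 h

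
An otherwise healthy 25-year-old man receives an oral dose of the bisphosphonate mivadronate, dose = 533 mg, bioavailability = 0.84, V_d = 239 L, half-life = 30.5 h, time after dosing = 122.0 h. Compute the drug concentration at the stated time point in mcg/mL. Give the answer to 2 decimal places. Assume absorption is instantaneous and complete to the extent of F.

Amount reaching circulation = F × Dose = 0.84 × 533.0 = 447.7 mg
C₀ = F·Dose / Vd = 447.7 / 239 = 1.873 mg/L
k = ln2 / t½ = 0.693147 / 30.5 = 0.02273 h⁻¹
t / t½ = 122.0 / 30.5 = 4 half-lives
C = C₀ × (1/2)^4 = 1.873 × 0.06250 = 0.1171 mg/L
(0.1171 mg/L = 0.1171 mcg/mL)

0.12 mcg/mL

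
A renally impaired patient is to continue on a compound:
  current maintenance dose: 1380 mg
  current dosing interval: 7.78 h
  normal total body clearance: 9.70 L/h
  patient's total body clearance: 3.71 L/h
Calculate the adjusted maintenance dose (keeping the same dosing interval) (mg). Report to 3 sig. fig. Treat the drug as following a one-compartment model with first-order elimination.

To keep the same average steady-state level, dosing rate must scale with clearance.
CL ratio = 3.71 / 9.70 = 0.3825
New dose (same interval) = 1380 × 0.3825 = 527.9 mg

528 mg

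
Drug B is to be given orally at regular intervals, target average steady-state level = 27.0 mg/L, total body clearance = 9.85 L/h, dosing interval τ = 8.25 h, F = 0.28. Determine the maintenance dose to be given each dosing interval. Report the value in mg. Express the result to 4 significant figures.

At steady state, F × (Dose/τ) = Css × CL.
Dose = Css × CL × τ / F = 27.0 × 9.850 × 8.25 / 0.28 = 7836 mg

7836 mg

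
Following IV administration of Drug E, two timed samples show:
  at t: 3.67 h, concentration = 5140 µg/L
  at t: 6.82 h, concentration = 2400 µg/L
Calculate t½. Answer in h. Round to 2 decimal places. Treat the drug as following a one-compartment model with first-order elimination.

k = ln(C₁/C₂) / (t₂ − t₁) = ln(5140/2400) / (6.82 − 3.67)
  = 0.7616 / 3.150 = 0.2418 h⁻¹
t½ = ln2 / k = 0.693147 / 0.2418 = 2.867 h

2.87 h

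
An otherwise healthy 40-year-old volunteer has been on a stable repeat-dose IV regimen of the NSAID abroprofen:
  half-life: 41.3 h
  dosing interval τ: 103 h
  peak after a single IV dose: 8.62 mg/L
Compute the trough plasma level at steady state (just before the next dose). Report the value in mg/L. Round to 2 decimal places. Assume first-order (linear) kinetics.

1.86 mg/L

k = ln2 / t½ = 0.693147 / 41.3 = 0.01678 h⁻¹
e^(−kτ) = e^(−0.01678 × 103) = 0.1776
Accumulation ratio R = 1 / (1 − e^(−kτ)) = 1 / (1 − 0.1776) = 1.216
Steady-state trough = C₀ × R × e^(−kτ) = 8.62 × 1.216 × 0.1776 = 1.862 mg/L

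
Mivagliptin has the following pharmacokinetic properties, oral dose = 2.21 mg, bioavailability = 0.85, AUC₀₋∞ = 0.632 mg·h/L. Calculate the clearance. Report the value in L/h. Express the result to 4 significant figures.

CL = F·Dose / AUC = 0.85 × 2.21 / 0.632 = 2.972 L/h

2.972 L/h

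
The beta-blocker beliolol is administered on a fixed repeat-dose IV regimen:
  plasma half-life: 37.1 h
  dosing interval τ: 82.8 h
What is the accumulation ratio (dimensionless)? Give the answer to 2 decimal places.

k = ln2 / t½ = 0.693147 / 37.1 = 0.01868 h⁻¹
e^(−kτ) = e^(−0.01868 × 82.8) = 0.2129
Accumulation ratio R = 1 / (1 − e^(−kτ)) = 1 / (1 − 0.2129) = 1.270

1.27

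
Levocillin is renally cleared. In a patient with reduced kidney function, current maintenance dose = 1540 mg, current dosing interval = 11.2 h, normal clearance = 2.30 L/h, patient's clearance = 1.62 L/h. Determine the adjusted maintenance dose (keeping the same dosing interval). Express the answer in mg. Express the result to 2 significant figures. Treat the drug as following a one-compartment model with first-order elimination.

1100 mg

To keep the same average steady-state level, dosing rate must scale with clearance.
CL ratio = 1.62 / 2.30 = 0.7043
New dose (same interval) = 1540 × 0.7043 = 1085 mg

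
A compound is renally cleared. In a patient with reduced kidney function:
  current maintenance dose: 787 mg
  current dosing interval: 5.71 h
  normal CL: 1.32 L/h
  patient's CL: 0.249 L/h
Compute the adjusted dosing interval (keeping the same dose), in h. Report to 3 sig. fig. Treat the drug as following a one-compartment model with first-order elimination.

To keep the same average steady-state level, dosing rate must scale with clearance.
CL ratio = 0.249 / 1.32 = 0.1886
New interval (same dose) = 5.71 / 0.1886 = 30.28 h

30.3 h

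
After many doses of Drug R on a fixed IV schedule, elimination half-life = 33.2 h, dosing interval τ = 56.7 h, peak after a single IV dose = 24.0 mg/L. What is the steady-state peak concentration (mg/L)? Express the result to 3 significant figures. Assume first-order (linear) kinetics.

34.6 mg/L

k = ln2 / t½ = 0.693147 / 33.2 = 0.02088 h⁻¹
e^(−kτ) = e^(−0.02088 × 56.7) = 0.3061
Accumulation ratio R = 1 / (1 − e^(−kτ)) = 1 / (1 − 0.3061) = 1.441
Steady-state peak = C₀ × R = 24.0 × 1.441 = 34.58 mg/L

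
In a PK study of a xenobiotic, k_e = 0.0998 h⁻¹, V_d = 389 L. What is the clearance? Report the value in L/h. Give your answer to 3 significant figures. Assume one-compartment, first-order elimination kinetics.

CL = k × Vd = 0.0998 × 389 = 38.82 L/h

38.8 L/h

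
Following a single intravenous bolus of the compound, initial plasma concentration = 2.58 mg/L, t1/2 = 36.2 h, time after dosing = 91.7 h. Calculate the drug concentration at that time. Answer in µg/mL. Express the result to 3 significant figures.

0.446 µg/mL

k = ln2 / t½ = 0.693147 / 36.2 = 0.01915 h⁻¹
C = C₀ · e^(−k·t) = 2.580 × e^(−0.01915 × 91.7)
  = 2.580 × 0.1727 = 0.4456 mg/L
(0.4456 mg/L = 0.4456 µg/mL)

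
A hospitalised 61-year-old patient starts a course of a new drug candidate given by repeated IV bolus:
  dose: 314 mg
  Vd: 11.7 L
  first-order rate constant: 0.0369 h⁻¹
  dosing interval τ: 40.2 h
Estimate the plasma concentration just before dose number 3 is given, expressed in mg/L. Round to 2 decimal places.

C₀ per dose = Dose / Vd = 314 / 11.7 = 26.84 mg/L
Fraction remaining after one interval: r = e^(−kτ) = e^(−0.03690 × 40.2) = 0.2269
Before dose 3, 2 doses have been given (aged 1τ, 2τ).
C_trough = C₀ × (r + r²) = 26.84 × (0.2269 + 0.05148) = 7.472 mg/L

7.47 mg/L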